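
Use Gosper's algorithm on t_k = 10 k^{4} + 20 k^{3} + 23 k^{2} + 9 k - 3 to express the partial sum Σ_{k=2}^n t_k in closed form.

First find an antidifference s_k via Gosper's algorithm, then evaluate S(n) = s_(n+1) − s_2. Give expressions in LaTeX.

t_(k+1)/t_k = (10*k**4 + 60*k**3 + 143*k**2 + 155*k + 59)/(10*k**4 + 20*k**3 + 23*k**2 + 9*k - 3).
A = 1, B = 1, C = k**4 + 2*k**3 + 23*k**2/10 + 9*k/10 - 3/10.
Set up (1)·f(k+1) − (1)·f(k) − (k**4 + 2*k**3 + 23*k**2/10 + 9*k/10 - 3/10) = 0.
d = 5 from the (0,0,4) case.
Match coefficients ⇒ f(k) = k*(2*k**4 + k**2 - 2*k - 4)/10.
So s_k = (B(k−1)f/C)·t_k = (k*(2*k**4 + k**2 - 2*k - 4)/(10*k**4 + 20*k**3 + 23*k**2 + 9*k - 3))·t_k = k*(2*k**4 + k**2 - 2*k - 4).
Verify: 10*k**4 + 20*k**3 + 23*k**2 + 9*k - 3 matches t_k.
s_(n+1) = 2*n**5 + 10*n**4 + 21*n**3 + 21*n**2 + 5*n - 3 and s_(2) = 56, so S(n) = 2*n**5 + 10*n**4 + 21*n**3 + 21*n**2 + 5*n - 59.

S(n) = 2 n^{5} + 10 n^{4} + 21 n^{3} + 21 n^{2} + 5 n - 59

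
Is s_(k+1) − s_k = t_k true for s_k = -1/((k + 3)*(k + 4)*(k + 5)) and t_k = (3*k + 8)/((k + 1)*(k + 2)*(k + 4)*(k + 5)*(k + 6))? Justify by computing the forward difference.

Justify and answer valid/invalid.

s_(k+1) = -1/((k + 4)*(k + 5)*(k + 6))
s_(k+1) − s_k = 3/((k + 3)*(k + 4)*(k + 5)*(k + 6))
(s_(k+1) − s_k) − t_k = 2*(-4*k - 9)/(k**6 + 21*k**5 + 175*k**4 + 735*k**3 + 1624*k**2 + 1764*k + 720)

Invalid: residual 2*(-4*k - 9)/(k**6 + 21*k**5 + 175*k**4 + 735*k**3 + 1624*k**2 + 1764*k + 720) ≠ 0.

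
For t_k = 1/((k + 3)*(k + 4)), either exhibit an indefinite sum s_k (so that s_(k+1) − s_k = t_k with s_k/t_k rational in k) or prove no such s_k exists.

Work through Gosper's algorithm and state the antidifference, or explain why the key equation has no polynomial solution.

The ratio is (k + 3)/(k + 5).
A = k + 3, B = k + 5, C = 1.
Solve (k + 3)·f(k+1) − (k + 4)·f(k) = 1.
deg f ≤ 1 (via 1,1,0).
Solve for f: f(k) = k/3 (degree 1 ≤ 1).
So s_k = (B(k−1)f/C)·t_k = (k*(k + 4)/3)·t_k = k/(3*(k + 3)).
Verify: 1/(k**2 + 7*k + 12) matches t_k.

s_k = k/(3*(k + 3))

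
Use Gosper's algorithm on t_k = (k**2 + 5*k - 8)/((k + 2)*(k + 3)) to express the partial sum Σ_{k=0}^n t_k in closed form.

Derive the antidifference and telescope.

S(n) = (n**2 - 3*n - 4)/(n + 3)

r(k) = (k + 2)*(5*k + (k + 1)**2 - 3)/((k + 4)*(k**2 + 5*k - 8)) after simplifying.
A = k + 2, B = k + 4, C = k**2 + 5*k - 8.
Need (k + 2)·f(k+1) − (k + 3)·f(k) = k**2 + 5*k - 8.
Bound: deg f ≤ 2.
Solving with deg f ≤ 2: f(k) = k*(k - 5).
Certificate R = B(k−1)f/C = k*(k - 5)*(k + 3)/(k**2 + 5*k - 8) gives s_k = k*(k - 5)/(k + 2).
Δs = (k**2 + 5*k - 8)/(k**2 + 5*k + 6), as required.
Telescope: S(n) = s_(n+1) − s_(0) = (n**2 - 3*n - 4)/(n + 3) − (0) = (n**2 - 3*n - 4)/(n + 3).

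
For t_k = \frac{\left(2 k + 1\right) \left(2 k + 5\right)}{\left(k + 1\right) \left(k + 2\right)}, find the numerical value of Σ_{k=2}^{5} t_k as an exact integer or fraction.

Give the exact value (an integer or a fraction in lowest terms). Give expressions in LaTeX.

Σ = 108/7

Step 1: r(k) = (k + 1)*(2*k + 3)*(2*k + 7)/((k + 3)*(2*k + 1)*(2*k + 5)).
Normal form (A,B,C) = (k + 1, k + 3, k**2 + 3*k + 5/4).
Key eq: (k + 1)·f(k+1) = (k + 2)·f(k) + (k**2 + 3*k + 5/4).
deg f ≤ 2 (via 1,1,2).
Solving with deg f ≤ 2: f(k) = k*(4*k + 1)/4.
Then R = B(k−1)f/C = k*(k + 2)*(4*k + 1)/((2*k + 1)*(2*k + 5)), so s_k = R(k)·t_k = k*(4*k + 1)/(k + 1).
Check: Δs_k = (4*k**2 + 12*k + 5)/(k**2 + 3*k + 2). ✓
Telescoping: Σ = s_(6) − s_(2) = 150/7 − (6) = 108/7.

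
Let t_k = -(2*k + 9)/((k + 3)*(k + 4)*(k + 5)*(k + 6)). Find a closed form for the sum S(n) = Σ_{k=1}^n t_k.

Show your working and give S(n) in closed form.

S(n) = n*(-n - 10)/(24*(n**2 + 10*n + 24))

The ratio is (k + 3)*(2*k + 11)/((k + 7)*(2*k + 9)).
Take A(k)=k + 3, B(k)=k + 7, C(k)=k + 9/2.
Need (k + 3)·f(k+1) − (k + 6)·f(k) = k + 9/2.
From deg A=1, deg B=1, deg C=1: d=3.
A polynomial solution: f(k) = k*(k + 4)*(k + 8)/30.
Certificate R = B(k−1)f/C = k*(k + 4)*(k + 6)*(k + 8)/(15*(2*k + 9)) gives s_k = k*(-k - 8)/(15*(k**2 + 8*k + 15)).
Verify: (-2*k - 9)/(k**4 + 18*k**3 + 119*k**2 + 342*k + 360) matches t_k.
Telescope: S(n) = s_(n+1) − s_(1) = (-n**2 - 10*n - 9)/(15*(n**2 + 10*n + 24)) − (-1/40) = n*(-n - 10)/(24*(n**2 + 10*n + 24)).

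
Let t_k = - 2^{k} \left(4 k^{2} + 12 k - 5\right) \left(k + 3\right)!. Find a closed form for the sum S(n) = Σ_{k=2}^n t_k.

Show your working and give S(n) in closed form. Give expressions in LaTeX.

Ratio r(k) = 2*(4*k**3 + 36*k**2 + 91*k + 44)/(4*k**2 + 12*k - 5).
So A=2*k + 8 and B=1, with C=k**2 + 3*k - 5/4.
Solve (2*k + 8)·f(k+1) − (1)·f(k) = k**2 + 3*k - 5/4.
d = 1 from the (1,0,2) case.
Solving with deg f ≤ 1: f(k) = (2*k - 3)/4.
Certificate R = B(k−1)f/C = (2*k - 3)/(4*k**2 + 12*k - 5) gives s_k = -2**k*(2*k - 3)*factorial(k + 3).
s_(k+1) − s_k = -2**k*(4*k**2 + 12*k - 5)*factorial(k + 3) = t_k.
s_(n+1) = -2**(n + 1)*(2*n - 1)*factorial(n + 4) and s_(2) = -480, so S(n) = -4*2**n*n*factorial(n + 4) + 2*2**n*factorial(n + 4) + 480.

S(n) = - 4 \cdot 2^{n} n \left(n + 4\right)! + 2 \cdot 2^{n} \left(n + 4\right)! + 480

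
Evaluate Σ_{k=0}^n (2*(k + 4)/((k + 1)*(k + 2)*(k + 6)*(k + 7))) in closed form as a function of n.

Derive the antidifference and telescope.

S(n) = (n**2 + 9*n + 8)/(6*(n**2 + 9*n + 14))

The ratio is (k + 1)*(k + 5)*(k + 6)/((k + 3)*(k + 4)*(k + 8)).
Gosper form: A/B · C(k+1)/C(k) with A=k + 1, B=k + 8, C=k**4 + 16*k**3 + 95*k**2 + 248*k + 240.
Set up (k + 1)·f(k+1) − (k + 7)·f(k) − (k**4 + 16*k**3 + 95*k**2 + 248*k + 240) = 0.
Degrees (1,1,4) ⇒ d ≤ 6.
Solving with deg f ≤ 6: f(k) = k*(k + 2)*(k + 3)*(k + 4)*(k + 5)*(k + 7)/12.
So s_k = (B(k−1)f/C)·t_k = (k*(k + 2)*(k + 7)**2/(12*(k + 4)))·t_k = k*(k + 7)/(6*(k**2 + 7*k + 6)).
Verify: 2*(k + 4)/(k**4 + 16*k**3 + 83*k**2 + 152*k + 84) matches t_k.
s_(n+1) = (n**2 + 9*n + 8)/(6*(n**2 + 9*n + 14)) and s_(0) = 0, so S(n) = (n**2 + 9*n + 8)/(6*(n**2 + 9*n + 14)).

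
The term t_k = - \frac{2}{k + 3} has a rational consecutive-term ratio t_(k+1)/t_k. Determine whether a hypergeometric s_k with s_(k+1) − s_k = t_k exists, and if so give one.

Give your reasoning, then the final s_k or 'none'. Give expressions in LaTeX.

t_(k+1)/t_k = (k + 3)/(k + 4).
So A=k + 3 and B=k + 4, with C=1.
Key eq: (k + 3)·f(k+1) = (k + 3)·f(k) + (1).
d = 0 from the (1,1,0) case.
Generic f = c0 gives residual -1; -1 = 0 cannot hold, so t_k is not Gosper-summable.

none (Gosper's algorithm certifies no s_k)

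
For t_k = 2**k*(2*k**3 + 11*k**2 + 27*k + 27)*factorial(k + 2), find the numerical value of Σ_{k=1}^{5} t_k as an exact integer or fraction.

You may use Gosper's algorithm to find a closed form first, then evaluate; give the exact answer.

Σ = 116121540

The ratio is 2*(2*k**4 + 23*k**3 + 106*k**2 + 232*k + 201)/(2*k**3 + 11*k**2 + 27*k + 27).
Gosper form: A/B · C(k+1)/C(k) with A=2*k + 6, B=1, C=k**3 + 11*k**2/2 + 27*k/2 + 27/2.
Key eq: (2*k + 6)·f(k+1) = (1)·f(k) + (k**3 + 11*k**2/2 + 27*k/2 + 27/2).
deg f ≤ 2 (via 1,0,3).
Solving with deg f ≤ 2: f(k) = (k**2 + k + 3)/2.
So s_k = (B(k−1)f/C)·t_k = ((k**2 + k + 3)/(2*k**3 + 11*k**2 + 27*k + 27))·t_k = 2**k*(k**2 + k + 3)*factorial(k + 2).
s_(k+1) − s_k = 2**k*(2*k**3 + 11*k**2 + 27*k + 27)*factorial(k + 2) = t_k.
Sum = s_(6) − s_(1); s_(6) = 116121600, s_(1) = 60 ⇒ 116121540.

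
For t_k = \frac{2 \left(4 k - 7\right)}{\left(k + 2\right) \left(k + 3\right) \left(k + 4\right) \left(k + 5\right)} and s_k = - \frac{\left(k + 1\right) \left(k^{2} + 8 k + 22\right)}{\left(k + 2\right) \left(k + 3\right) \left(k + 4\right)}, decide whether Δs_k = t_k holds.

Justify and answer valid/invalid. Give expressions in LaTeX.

s_(k+1) = -(k + 2)*(8*k + (k + 1)**2 + 30)/((k + 3)*(k + 4)*(k + 5))
s_(k+1) − s_k = 2*(4*k - 7)/(k**4 + 14*k**3 + 71*k**2 + 154*k + 120)
(s_(k+1) − s_k) − t_k = 0

Valid — Δs_k = t_k.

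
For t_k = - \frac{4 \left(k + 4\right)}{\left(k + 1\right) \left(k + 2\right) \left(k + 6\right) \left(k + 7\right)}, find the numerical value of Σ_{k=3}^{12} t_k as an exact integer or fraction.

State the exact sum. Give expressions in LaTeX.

Step 1: r(k) = (k + 1)*(k + 5)*(k + 6)/((k + 3)*(k + 4)*(k + 8)).
Factor: A=k + 1; B=k + 8; C=k**4 + 16*k**3 + 95*k**2 + 248*k + 240.
Key eq: (k + 1)·f(k+1) = (k + 7)·f(k) + (k**4 + 16*k**3 + 95*k**2 + 248*k + 240).
From deg A=1, deg B=1, deg C=4: d=6.
A polynomial solution: f(k) = k*(k + 2)*(k + 3)*(k + 4)*(k + 5)*(k + 7)/12.
Then R = B(k−1)f/C = k*(k + 2)*(k + 7)**2/(12*(k + 4)), so s_k = R(k)·t_k = k*(-k - 7)/(3*(k**2 + 7*k + 6)).
Δs = 4*(-k - 4)/(k**4 + 16*k**3 + 83*k**2 + 152*k + 84), as required.
Telescoping: Σ = s_(13) − s_(3) = -130/399 − (-5/18) = -115/2394.

Σ = -115/2394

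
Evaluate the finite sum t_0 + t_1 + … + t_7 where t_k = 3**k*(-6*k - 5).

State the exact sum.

Step 1: r(k) = 3*(6*k + 11)/(6*k + 5).
Gosper form: A/B · C(k+1)/C(k) with A=3, B=1, C=k + 5/6.
f must satisfy (3)·f(k+1) − (1)·f(k) = k + 5/6.
deg f ≤ 1 (via 0,0,1).
Coefficient equations give f(k) = (3*k - 2)/6.
Get s_k = R·t_k = 3**k*(2 - 3*k) with R(k) = B(k−1)f(k)/C(k) = (3*k - 2)/(6*k + 5).
Check: Δs_k = 3**k*(-6*k - 5). ✓
Telescoping: Σ = s_(8) − s_(0) = -144342 − (2) = -144344.

Σ = -144344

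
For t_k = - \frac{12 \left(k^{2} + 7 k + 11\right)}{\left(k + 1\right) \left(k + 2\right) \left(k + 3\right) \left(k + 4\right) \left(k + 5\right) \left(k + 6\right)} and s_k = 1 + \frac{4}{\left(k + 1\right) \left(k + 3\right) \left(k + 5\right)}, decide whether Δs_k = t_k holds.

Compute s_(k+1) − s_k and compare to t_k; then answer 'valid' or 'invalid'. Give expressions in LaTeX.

s_(k+1) = 1 + 4/((k + 2)*(k + 4)*(k + 6))
s_(k+1) − s_k = 4/((k + 2)*(k + 4)*(k + 6)) - 4/((k + 1)*(k + 3)*(k + 5))
(s_(k+1) − s_k) − t_k = 0

valid (s_(k+1) − s_k reduces to t_k)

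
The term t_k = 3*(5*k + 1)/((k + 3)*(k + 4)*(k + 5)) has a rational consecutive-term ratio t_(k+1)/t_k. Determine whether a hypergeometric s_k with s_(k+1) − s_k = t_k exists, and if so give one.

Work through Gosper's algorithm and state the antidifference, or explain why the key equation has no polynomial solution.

r(k) = (k + 3)*(5*k + 6)/((k + 6)*(5*k + 1)) after simplifying.
Normal form (A,B,C) = (k + 3, k + 6, k + 1/5).
Set up (k + 3)·f(k+1) − (k + 5)·f(k) − (k + 1/5) = 0.
d = 2 from the (1,1,1) case.
Coefficient equations give f(k) = k*(2*k - 1)/15.
Certificate R = B(k−1)f/C = k*(k + 5)*(2*k - 1)/(3*(5*k + 1)) gives s_k = k*(2*k - 1)/((k + 3)*(k + 4)).
s_(k+1) − s_k = 3*(5*k + 1)/(k**3 + 12*k**2 + 47*k + 60) = t_k.

s_k = k*(2*k - 1)/((k + 3)*(k + 4))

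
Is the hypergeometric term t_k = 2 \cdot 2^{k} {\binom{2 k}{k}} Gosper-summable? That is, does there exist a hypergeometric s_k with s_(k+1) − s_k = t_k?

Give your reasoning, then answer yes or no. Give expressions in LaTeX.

The ratio is 4*(2*k + 1)/(k + 1).
So A=8*k + 4 and B=k + 1, with C=1.
Set up (8*k + 4)·f(k+1) − (k)·f(k) − (1) = 0.
From deg A=1, deg B=1, deg C=0: d=-1.
Negative degree bound (-1): no f exists, t_k not Gosper-summable.

No; the degree bound rules out any f.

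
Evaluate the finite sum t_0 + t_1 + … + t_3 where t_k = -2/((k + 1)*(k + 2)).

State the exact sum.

Step 1: r(k) = (k + 1)/(k + 3).
Factor: A=k + 1; B=k + 3; C=1.
Set up (k + 1)·f(k+1) − (k + 2)·f(k) − (1) = 0.
Bound: deg f ≤ 1.
Match coefficients ⇒ f(k) = k.
Certificate R = B(k−1)f/C = k*(k + 2) gives s_k = -2*k/(k + 1).
s_(k+1) − s_k = -2/(k**2 + 3*k + 2) = t_k.
Evaluate s at k=4 and k=0: -8/5 and 0; difference -8/5.

Σ = -8/5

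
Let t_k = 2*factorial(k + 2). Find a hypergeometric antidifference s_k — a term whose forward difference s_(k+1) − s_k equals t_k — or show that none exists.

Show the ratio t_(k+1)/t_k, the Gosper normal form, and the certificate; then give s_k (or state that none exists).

no hypergeometric antidifference exists

The ratio is k + 3.
A = k + 3, B = 1, C = 1.
Need (k + 3)·f(k+1) − (1)·f(k) = 1.
d = -1 from the (1,0,0) case.
d = -1 < 0 ⇒ no nonzero polynomial f; not summable.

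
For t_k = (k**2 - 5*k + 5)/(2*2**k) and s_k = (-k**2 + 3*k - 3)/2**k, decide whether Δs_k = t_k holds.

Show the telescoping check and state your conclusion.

s_(k+1) = (-k**2 + k - 1)/(2*2**k)
s_(k+1) − s_k = (k**2 - 5*k + 5)/(2*2**k)
(s_(k+1) − s_k) − t_k = 0

valid (s_(k+1) − s_k reduces to t_k)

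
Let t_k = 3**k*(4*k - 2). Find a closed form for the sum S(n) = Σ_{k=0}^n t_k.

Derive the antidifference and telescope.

S(n) = 6*3**n*n - 6*3**n + 4

t_(k+1)/t_k = 3*(2*k + 1)/(2*k - 1).
Take A(k)=3, B(k)=1, C(k)=k - 1/2.
Solve (3)·f(k+1) − (1)·f(k) = k - 1/2.
deg f ≤ 1 (via 0,0,1).
Coefficient equations give f(k) = (k - 2)/2.
R(k) = B(k−1)·f(k)/C(k) = (k - 2)/(2*k - 1); s_k = R·t_k = 2*3**k*(k - 2).
Check: Δs_k = 3**k*(4*k - 2). ✓
Σ_(k=0)^n t_k = s_(n+1) − s_(0) = (6*3**n*(n - 1)) − (-4), i.e. 6*3**n*n - 6*3**n + 4.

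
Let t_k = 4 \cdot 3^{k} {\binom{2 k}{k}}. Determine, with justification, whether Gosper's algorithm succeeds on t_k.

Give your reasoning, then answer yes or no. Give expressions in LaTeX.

Step 1: r(k) = 6*(2*k + 1)/(k + 1).
Normal form (A,B,C) = (12*k + 6, k + 1, 1).
Set up (12*k + 6)·f(k+1) − (k)·f(k) − (1) = 0.
Degrees (1,1,0) ⇒ d ≤ -1.
d = -1 < 0 ⇒ no nonzero polynomial f; not summable.

No — key equation has no polynomial f.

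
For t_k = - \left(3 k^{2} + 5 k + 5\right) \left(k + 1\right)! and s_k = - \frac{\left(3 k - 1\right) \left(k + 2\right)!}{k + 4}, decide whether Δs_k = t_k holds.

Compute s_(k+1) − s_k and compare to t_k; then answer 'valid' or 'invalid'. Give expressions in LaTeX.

s_(k+1) = -(3*k + 2)*factorial(k + 3)/(k + 5)
s_(k+1) − s_k = -(3*k**3 + 20*k**2 + 36*k + 29)*factorial(k + 2)/((k + 4)*(k + 5))
(s_(k+1) − s_k) − t_k = 2*(3*k**3 + 17*k**2 + 22*k + 21)*factorial(k + 1)/((k + 4)*(k + 5))

Invalid: residual \frac{2 \left(3 k^{3} + 17 k^{2} + 22 k + 21\right) \left(k + 1\right)!}{\left(k + 4\right) \left(k + 5\right)} ≠ 0.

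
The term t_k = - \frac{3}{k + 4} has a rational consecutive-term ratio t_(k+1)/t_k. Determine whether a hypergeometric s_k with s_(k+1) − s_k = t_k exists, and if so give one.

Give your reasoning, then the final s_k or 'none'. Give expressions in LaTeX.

no hypergeometric antidifference exists

Compute t_(k+1)/t_k: get (k + 4)/(k + 5).
Factor: A=k + 4; B=k + 5; C=1.
Set up (k + 4)·f(k+1) − (k + 4)·f(k) − (1) = 0.
Degrees (1,1,0) ⇒ d ≤ 0.
Generic f = c0 gives residual -1; -1 = 0 cannot hold, so t_k is not Gosper-summable.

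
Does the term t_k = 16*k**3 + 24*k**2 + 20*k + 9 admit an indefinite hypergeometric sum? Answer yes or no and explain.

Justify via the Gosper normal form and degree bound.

r(k) = (16*k**3 + 72*k**2 + 116*k + 69)/(16*k**3 + 24*k**2 + 20*k + 9) after simplifying.
Take A(k)=1, B(k)=1, C(k)=k**3 + 3*k**2/2 + 5*k/4 + 9/16.
Set up (1)·f(k+1) − (1)·f(k) − (k**3 + 3*k**2/2 + 5*k/4 + 9/16) = 0.
deg f ≤ 4 (via 0,0,3).
Match coefficients ⇒ f(k) = k*(4*k**3 + 2*k + 3)/16.
Certificate R = B(k−1)f/C = k*(4*k**3 + 2*k + 3)/(16*k**3 + 24*k**2 + 20*k + 9) gives s_k = k*(4*k**3 + 2*k + 3).
Δs = 16*k**3 + 24*k**2 + 20*k + 9, as required.

Yes. s_k = k*(4*k**3 + 2*k + 3).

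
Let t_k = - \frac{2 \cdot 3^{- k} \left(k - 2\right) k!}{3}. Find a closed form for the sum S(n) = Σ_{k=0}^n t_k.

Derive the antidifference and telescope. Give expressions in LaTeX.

Ratio r(k) = (k**2 - 1)/(3*(k - 2)).
Take A(k)=k/3 + 1/3, B(k)=1, C(k)=k - 2.
Set up (k/3 + 1/3)·f(k+1) − (1)·f(k) − (k - 2) = 0.
Bound: deg f ≤ 0.
Match coefficients ⇒ f(k) = 3.
Get s_k = R·t_k = -2*factorial(k)/3**k with R(k) = B(k−1)f(k)/C(k) = 3/(k - 2).
s_(k+1) − s_k = -2*(k - 2)*factorial(k)/(3*3**k) = t_k.
Σ_(k=0)^n t_k = s_(n+1) − s_(0) = (-2*3**(-n - 1)*factorial(n + 1)) − (-2), i.e. 2 - 2*factorial(n + 1)/(3*3**n).

S(n) = 2 - \frac{2 \cdot 3^{- n} \left(n + 1\right)!}{3}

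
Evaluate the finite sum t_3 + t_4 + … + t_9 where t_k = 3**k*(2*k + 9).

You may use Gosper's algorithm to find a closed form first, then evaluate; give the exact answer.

t_(k+1)/t_k = 3*(2*k + 11)/(2*k + 9).
Factor: A=3; B=1; C=k + 9/2.
Need (3)·f(k+1) − (1)·f(k) = k + 9/2.
d = 1 from the (0,0,1) case.
Solving with deg f ≤ 1: f(k) = (k + 3)/2.
So s_k = (B(k−1)f/C)·t_k = ((k + 3)/(2*k + 9))·t_k = 3**k*(k + 3).
s_(k+1) − s_k = 3**k*(2*k + 9) = t_k.
Σ_(k=3)^(9) t_k = s_(10) − s_(3) = 767637 − (162) = 767475.

Σ = 767475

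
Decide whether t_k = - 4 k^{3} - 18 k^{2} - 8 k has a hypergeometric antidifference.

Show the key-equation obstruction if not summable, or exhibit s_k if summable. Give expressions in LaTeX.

r(k) = (2*k**3 + 15*k**2 + 28*k + 15)/(k*(2*k**2 + 9*k + 4)) after simplifying.
Factor: A=1; B=1; C=k**3 + 9*k**2/2 + 2*k.
f must satisfy (1)·f(k+1) − (1)·f(k) = k**3 + 9*k**2/2 + 2*k.
deg f ≤ 4 (via 0,0,3).
Match coefficients ⇒ f(k) = k*(k - 1)*(k**2 + 5*k + 1)/4.
So s_k = (B(k−1)f/C)·t_k = ((k - 1)*(k**2 + 5*k + 1)/(2*(k + 4)*(2*k + 1)))·t_k = k*(-k**3 - 4*k**2 + 4*k + 1).
Δs = 2*k*(-2*k**2 - 9*k - 4), as required.

Yes. s_k = k \left(- k^{3} - 4 k^{2} + 4 k + 1\right).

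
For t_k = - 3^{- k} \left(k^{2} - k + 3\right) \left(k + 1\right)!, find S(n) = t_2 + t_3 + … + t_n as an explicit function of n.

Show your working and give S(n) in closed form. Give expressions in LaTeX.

S(n) = 2 - 3^{- n} n \left(n + 2\right)!

t_(k+1)/t_k = (k + 2)*(-k + (k + 1)**2 + 2)/(3*(k**2 - k + 3)).
Gosper form: A/B · C(k+1)/C(k) with A=k/3 + 2/3, B=1, C=k**2 - k + 3.
Key eq: (k/3 + 2/3)·f(k+1) = (1)·f(k) + (k**2 - k + 3).
d = 1 from the (1,0,2) case.
A polynomial solution: f(k) = 3*(k - 1).
R(k) = B(k−1)·f(k)/C(k) = 3*(k - 1)/(k**2 - k + 3); s_k = R·t_k = -3**(1 - k)*(k - 1)*factorial(k + 1).
s_(k+1) − s_k = -(k**2 - k + 3)*factorial(k + 1)/3**k = t_k.
s_(n+1) = -n*factorial(n + 2)/3**n and s_(2) = -2, so S(n) = 2 - n*factorial(n + 2)/3**n.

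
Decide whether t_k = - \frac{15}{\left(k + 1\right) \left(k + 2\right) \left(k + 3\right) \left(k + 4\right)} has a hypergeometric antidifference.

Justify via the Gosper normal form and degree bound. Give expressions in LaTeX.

Compute t_(k+1)/t_k: get (k + 1)/(k + 5).
A = k + 1, B = k + 5, C = 1.
Key eq: (k + 1)·f(k+1) = (k + 4)·f(k) + (1).
d = 3 from the (1,1,0) case.
A polynomial solution: f(k) = k*(k**2 + 6*k + 11)/18.
Certificate R = B(k−1)f/C = k*(k + 4)*(k**2 + 6*k + 11)/18 gives s_k = 5*k*(-k**2 - 6*k - 11)/(6*(k + 1)*(k + 2)*(k + 3)).
Δs = -15/(k**4 + 10*k**3 + 35*k**2 + 50*k + 24), as required.

Yes. s_k = \frac{5 k \left(- k^{2} - 6 k - 11\right)}{6 \left(k + 1\right) \left(k + 2\right) \left(k + 3\right)}.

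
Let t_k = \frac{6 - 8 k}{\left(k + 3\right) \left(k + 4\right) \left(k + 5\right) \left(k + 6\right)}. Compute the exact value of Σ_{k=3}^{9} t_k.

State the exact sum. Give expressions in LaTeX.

Σ = -41/1560

Compute t_(k+1)/t_k: get (k + 3)*(4*k + 1)/((k + 7)*(4*k - 3)).
Gosper form: A/B · C(k+1)/C(k) with A=k + 3, B=k + 7, C=k - 3/4.
Set up (k + 3)·f(k+1) − (k + 6)·f(k) − (k - 3/4) = 0.
Degrees (1,1,1) ⇒ d ≤ 3.
Coefficient equations give f(k) = k*(k**2 + 12*k - 73)/240.
Get s_k = R·t_k = -k*(k**2 + 12*k - 73)/(30*(k + 3)*(k + 4)*(k + 5)) with R(k) = B(k−1)f(k)/C(k) = k*(k + 6)*(k**2 + 12*k - 73)/(60*(4*k - 3)).
s_(k+1) − s_k = 2*(3 - 4*k)/(k**4 + 18*k**3 + 119*k**2 + 342*k + 360) = t_k.
Evaluate s at k=10 and k=3: -7/390 and 1/120; difference -41/1560.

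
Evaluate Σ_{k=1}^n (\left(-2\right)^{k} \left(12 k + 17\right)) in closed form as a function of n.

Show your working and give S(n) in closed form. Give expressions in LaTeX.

S(n) = 8 \left(-2\right)^{n} n + 14 \left(-2\right)^{n} - 14

t_(k+1)/t_k = 2*(-12*k - 29)/(12*k + 17).
Normal form (A,B,C) = (-2, 1, k + 17/12).
Solve (-2)·f(k+1) − (1)·f(k) = k + 17/12.
From deg A=0, deg B=0, deg C=1: d=1.
Solving with deg f ≤ 1: f(k) = -(4*k + 3)/12.
Get s_k = R·t_k = (-2)**k*(-4*k - 3) with R(k) = B(k−1)f(k)/C(k) = -(4*k + 3)/(12*k + 17).
s_(k+1) − s_k = (-2)**k*(12*k + 17) = t_k.
Telescope: S(n) = s_(n+1) − s_(1) = 2*(-2)**n*(4*n + 7) − (14) = 8*(-2)**n*n + 14*(-2)**n - 14.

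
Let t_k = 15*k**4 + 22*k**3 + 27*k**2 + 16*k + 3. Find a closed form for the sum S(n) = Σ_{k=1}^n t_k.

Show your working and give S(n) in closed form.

S(n) = n*(3*n**4 + 13*n**3 + 25*n**2 + 27*n + 15)

t_(k+1)/t_k = (15*k**4 + 82*k**3 + 183*k**2 + 196*k + 83)/(15*k**4 + 22*k**3 + 27*k**2 + 16*k + 3).
Normal form (A,B,C) = (1, 1, k**4 + 22*k**3/15 + 9*k**2/5 + 16*k/15 + 1/5).
Set up (1)·f(k+1) − (1)·f(k) − (k**4 + 22*k**3/15 + 9*k**2/5 + 16*k/15 + 1/5) = 0.
Degrees (0,0,4) ⇒ d ≤ 5.
Match coefficients ⇒ f(k) = k*(3*k**4 - 2*k**3 + 3*k**2 - 1)/15.
Get s_k = R·t_k = 3*k**5 - 2*k**4 + 3*k**3 - k with R(k) = B(k−1)f(k)/C(k) = k*(3*k**4 - 2*k**3 + 3*k**2 - 1)/(15*k**4 + 22*k**3 + 27*k**2 + 16*k + 3).
Check: Δs_k = 15*k**4 + 22*k**3 + 27*k**2 + 16*k + 3. ✓
s_(n+1) = 3*n**5 + 13*n**4 + 25*n**3 + 27*n**2 + 15*n + 3 and s_(1) = 3, so S(n) = n*(3*n**4 + 13*n**3 + 25*n**2 + 27*n + 15).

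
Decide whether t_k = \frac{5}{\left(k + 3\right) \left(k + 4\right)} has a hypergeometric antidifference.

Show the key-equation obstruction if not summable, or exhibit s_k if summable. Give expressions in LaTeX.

Step 1: r(k) = (k + 3)/(k + 5).
Take A(k)=k + 3, B(k)=k + 5, C(k)=1.
Key eq: (k + 3)·f(k+1) = (k + 4)·f(k) + (1).
Bound: deg f ≤ 1.
Solving with deg f ≤ 1: f(k) = k/3.
R(k) = B(k−1)·f(k)/C(k) = k*(k + 4)/3; s_k = R·t_k = 5*k/(3*(k + 3)).
Check: Δs_k = 5/(k**2 + 7*k + 12). ✓

Yes. s_k = \frac{5 k}{3 \left(k + 3\right)}.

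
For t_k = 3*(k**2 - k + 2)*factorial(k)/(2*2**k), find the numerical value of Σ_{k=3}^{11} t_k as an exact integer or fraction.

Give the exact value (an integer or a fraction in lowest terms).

The ratio is (k + 1)*(-k + (k + 1)**2 + 1)/(2*(k**2 - k + 2)).
A = k/2 + 1/2, B = 1, C = k**2 - k + 2.
Key eq: (k/2 + 1/2)·f(k+1) = (1)·f(k) + (k**2 - k + 2).
d = 1 from the (1,0,2) case.
Solving with deg f ≤ 1: f(k) = 2*(k - 1).
So s_k = (B(k−1)f/C)·t_k = (2*(k - 1)/(k**2 - k + 2))·t_k = 3*(k - 1)*factorial(k)/2**k.
Δs = 3*(k**2 - k + 2)*factorial(k)/(2*2**k), as required.
Evaluate s at k=12 and k=3: 15436575/4 and 9/2; difference 15436557/4.

Σ = 15436557/4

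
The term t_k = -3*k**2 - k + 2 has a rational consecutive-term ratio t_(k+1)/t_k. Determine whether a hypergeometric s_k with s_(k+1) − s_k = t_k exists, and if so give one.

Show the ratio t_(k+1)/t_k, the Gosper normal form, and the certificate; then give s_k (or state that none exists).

s_k = k*(-k**2 + k + 2)

r(k) = (k + 3*(k + 1)**2 - 1)/(3*k**2 + k - 2) after simplifying.
So A=1 and B=1, with C=k**2 + k/3 - 2/3.
f must satisfy (1)·f(k+1) − (1)·f(k) = k**2 + k/3 - 2/3.
Degrees (0,0,2) ⇒ d ≤ 3.
Coefficient equations give f(k) = k*(k - 2)*(k + 1)/3.
So s_k = (B(k−1)f/C)·t_k = (k*(k - 2)/(3*k - 2))·t_k = k*(-k**2 + k + 2).
Verify: -3*k**2 - k + 2 matches t_k.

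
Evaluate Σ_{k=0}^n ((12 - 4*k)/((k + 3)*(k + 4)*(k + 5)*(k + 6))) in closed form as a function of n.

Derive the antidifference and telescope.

The ratio is (k - 2)*(k + 3)/((k - 3)*(k + 7)).
So A=k + 3 and B=k + 7, with C=k - 3.
Set up (k + 3)·f(k+1) − (k + 6)·f(k) − (k - 3) = 0.
d = 3 from the (1,1,1) case.
Coefficient equations give f(k) = -k*(k**2 + 12*k + 107)/120.
So s_k = (B(k−1)f/C)·t_k = (-k*(k + 6)*(k**2 + 12*k + 107)/(120*(k - 3)))·t_k = k*(k**2 + 12*k + 107)/(30*(k + 3)*(k + 4)*(k + 5)).
Δs = 4*(3 - k)/(k**4 + 18*k**3 + 119*k**2 + 342*k + 360), as required.
Evaluate: s_(n+1) = (n**3 + 15*n**2 + 134*n + 120)/(30*(n**3 + 15*n**2 + 74*n + 120)); subtract s_(0) = 0 ⇒ S(n) = (n**3 + 15*n**2 + 134*n + 120)/(30*(n**3 + 15*n**2 + 74*n + 120)).

S(n) = (n**3 + 15*n**2 + 134*n + 120)/(30*(n**3 + 15*n**2 + 74*n + 120))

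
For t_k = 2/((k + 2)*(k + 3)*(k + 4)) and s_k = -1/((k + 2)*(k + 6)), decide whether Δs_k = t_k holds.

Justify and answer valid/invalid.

Invalid: residual 3*(-3*k - 16)/(k**5 + 22*k**4 + 185*k**3 + 740*k**2 + 1404*k + 1008) ≠ 0.

s_(k+1) = -1/((k + 3)*(k + 7))
s_(k+1) − s_k = (2*k + 9)/(k**4 + 18*k**3 + 113*k**2 + 288*k + 252)
(s_(k+1) − s_k) − t_k = 3*(-3*k - 16)/(k**5 + 22*k**4 + 185*k**3 + 740*k**2 + 1404*k + 1008)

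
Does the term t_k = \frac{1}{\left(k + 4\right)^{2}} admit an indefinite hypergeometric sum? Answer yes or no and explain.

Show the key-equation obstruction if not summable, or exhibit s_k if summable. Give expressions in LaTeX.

No — key equation has no polynomial f.

Compute t_(k+1)/t_k: get (k + 4)**2/(k + 5)**2.
So A=k**2 + 8*k + 16 and B=k**2 + 10*k + 25, with C=1.
Key eq: (k**2 + 8*k + 16)·f(k+1) = (k**2 + 8*k + 16)·f(k) + (1).
Bound: deg f ≤ 0.
Generic f = c0 gives residual -1; -1 = 0 cannot hold, so t_k is not Gosper-summable.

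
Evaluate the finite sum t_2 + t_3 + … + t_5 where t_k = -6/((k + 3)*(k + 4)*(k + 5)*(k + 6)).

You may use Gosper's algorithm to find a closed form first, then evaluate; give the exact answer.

Σ = -26/3465

Ratio r(k) = (k + 3)/(k + 7).
Factor: A=k + 3; B=k + 7; C=1.
Solve (k + 3)·f(k+1) − (k + 6)·f(k) = 1.
d = 3 from the (1,1,0) case.
Match coefficients ⇒ f(k) = k*(k**2 + 12*k + 47)/180.
R(k) = B(k−1)·f(k)/C(k) = k*(k + 6)*(k**2 + 12*k + 47)/180; s_k = R·t_k = k*(-k**2 - 12*k - 47)/(30*(k + 3)*(k + 4)*(k + 5)).
s_(k+1) − s_k = -6/(k**4 + 18*k**3 + 119*k**2 + 342*k + 360) = t_k.
Evaluate s at k=6 and k=2: -31/990 and -1/42; difference -26/3465.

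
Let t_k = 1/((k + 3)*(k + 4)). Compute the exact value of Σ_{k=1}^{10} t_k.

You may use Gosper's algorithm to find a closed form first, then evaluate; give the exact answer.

Σ = 5/28

t_(k+1)/t_k = (k + 3)/(k + 5).
Gosper form: A/B · C(k+1)/C(k) with A=k + 3, B=k + 5, C=1.
Set up (k + 3)·f(k+1) − (k + 4)·f(k) − (1) = 0.
deg f ≤ 1 (via 1,1,0).
Solve for f: f(k) = k/3 (degree 1 ≤ 1).
R(k) = B(k−1)·f(k)/C(k) = k*(k + 4)/3; s_k = R·t_k = k/(3*(k + 3)).
Δs = 1/(k**2 + 7*k + 12), as required.
Σ_(k=1)^(10) t_k = s_(11) − s_(1) = 11/42 − (1/12) = 5/28.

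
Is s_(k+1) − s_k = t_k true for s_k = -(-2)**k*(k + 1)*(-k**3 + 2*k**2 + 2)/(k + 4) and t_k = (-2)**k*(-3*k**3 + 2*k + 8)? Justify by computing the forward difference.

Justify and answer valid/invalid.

Invalid: residual (-2)**k*(9*k**4 + 39*k**3 - 12*k**2 - 48*k - 102)/(k**2 + 9*k + 20) ≠ 0.

s_(k+1) = 2*(-2)**k*(k + 2)*(-(k + 1)**3 + 2*(k + 1)**2 + 2)/(k + 5)
s_(k+1) − s_k = (-2)**k*(-3*k**5 - 18*k**4 - 19*k**3 + 14*k**2 + 64*k + 58)/(k**2 + 9*k + 20)
(s_(k+1) − s_k) − t_k = (-2)**k*(9*k**4 + 39*k**3 - 12*k**2 - 48*k - 102)/(k**2 + 9*k + 20)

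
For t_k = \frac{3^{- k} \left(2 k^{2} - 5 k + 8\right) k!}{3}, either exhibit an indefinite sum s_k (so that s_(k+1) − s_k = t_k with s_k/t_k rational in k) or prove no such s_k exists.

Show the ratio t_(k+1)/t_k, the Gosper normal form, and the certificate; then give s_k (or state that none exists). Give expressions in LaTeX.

Compute t_(k+1)/t_k: get (2*k**3 + k**2 + 4*k + 5)/(3*(2*k**2 - 5*k + 8)).
Factor: A=k/3 + 1/3; B=1; C=k**2 - 5*k/2 + 4.
Need (k/3 + 1/3)·f(k+1) − (1)·f(k) = k**2 - 5*k/2 + 4.
d = 1 from the (1,0,2) case.
Coefficient equations give f(k) = 3*(2*k - 3)/2.
R(k) = B(k−1)·f(k)/C(k) = 3*(2*k - 3)/(2*k**2 - 5*k + 8); s_k = R·t_k = (2*k - 3)*factorial(k)/3**k.
Δs = (2*k**2 - 5*k + 8)*factorial(k)/(3*3**k), as required.

s_k = 3^{- k} \left(2 k - 3\right) k!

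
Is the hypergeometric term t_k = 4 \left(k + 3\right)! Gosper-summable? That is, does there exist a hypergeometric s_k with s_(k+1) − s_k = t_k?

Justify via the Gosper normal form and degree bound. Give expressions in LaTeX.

No — t_k has no hypergeometric antidifference.

The ratio is k + 4.
So A=k + 4 and B=1, with C=1.
Key eq: (k + 4)·f(k+1) = (1)·f(k) + (1).
deg f ≤ -1 (via 1,0,0).
Bound -1 < 0, so the key equation has no polynomial solution.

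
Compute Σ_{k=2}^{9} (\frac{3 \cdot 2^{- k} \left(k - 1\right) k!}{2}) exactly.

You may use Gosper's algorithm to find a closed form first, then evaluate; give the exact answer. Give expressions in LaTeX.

The ratio is k*(k + 1)/(2*(k - 1)).
Take A(k)=k/2 + 1/2, B(k)=1, C(k)=k - 1.
Need (k/2 + 1/2)·f(k+1) − (1)·f(k) = k - 1.
d = 0 from the (1,0,1) case.
Match coefficients ⇒ f(k) = 2.
Get s_k = R·t_k = 3*factorial(k)/2**k with R(k) = B(k−1)f(k)/C(k) = 2/(k - 1).
Δs = 3*(k - 1)*factorial(k)/(2*2**k), as required.
Σ_(k=2)^(9) t_k = s_(10) − s_(2) = 42525/4 − (3/2) = 42519/4.

Σ = 42519/4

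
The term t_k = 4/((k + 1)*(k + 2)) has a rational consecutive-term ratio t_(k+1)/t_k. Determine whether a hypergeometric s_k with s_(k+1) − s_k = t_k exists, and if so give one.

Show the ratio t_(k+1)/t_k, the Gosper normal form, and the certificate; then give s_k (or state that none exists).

t_(k+1)/t_k = (k + 1)/(k + 3).
Take A(k)=k + 1, B(k)=k + 3, C(k)=1.
Need (k + 1)·f(k+1) − (k + 2)·f(k) = 1.
Degrees (1,1,0) ⇒ d ≤ 1.
Match coefficients ⇒ f(k) = k.
Get s_k = R·t_k = 4*k/(k + 1) with R(k) = B(k−1)f(k)/C(k) = k*(k + 2).
Check: Δs_k = 4/(k**2 + 3*k + 2). ✓

s_k = 4*k/(k + 1)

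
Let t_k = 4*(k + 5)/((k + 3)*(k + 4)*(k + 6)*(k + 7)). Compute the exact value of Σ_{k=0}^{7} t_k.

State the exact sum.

Σ = 68/693

Step 1: r(k) = (k + 3)*(k + 6)**2/((k + 5)**2*(k + 8)).
Normal form (A,B,C) = (k + 3, k + 8, k**2 + 10*k + 25).
Need (k + 3)·f(k+1) − (k + 7)·f(k) = k**2 + 10*k + 25.
d = 4 from the (1,1,2) case.
Solve for f: f(k) = k*(k + 4)*(k + 5)*(k + 9)/36 (degree 4 ≤ 4).
Get s_k = R·t_k = k*(k + 9)/(9*(k**2 + 9*k + 18)) with R(k) = B(k−1)f(k)/C(k) = k*(k + 4)*(k + 7)*(k + 9)/(36*(k + 5)).
s_(k+1) − s_k = 4*(k + 5)/(k**4 + 20*k**3 + 145*k**2 + 450*k + 504) = t_k.
Telescoping: Σ = s_(8) − s_(0) = 68/693 − (0) = 68/693.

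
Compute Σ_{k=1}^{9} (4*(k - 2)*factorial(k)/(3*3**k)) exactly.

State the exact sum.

Σ = 178228/729

r(k) = (k**2 - 1)/(3*(k - 2)) after simplifying.
Factor: A=k/3 + 1/3; B=1; C=k - 2.
Need (k/3 + 1/3)·f(k+1) − (1)·f(k) = k - 2.
d = 0 from the (1,0,1) case.
Coefficient equations give f(k) = 3.
Then R = B(k−1)f/C = 3/(k - 2), so s_k = R(k)·t_k = 4*factorial(k)/3**k.
Verify: 4*(k - 2)*factorial(k)/(3*3**k) matches t_k.
Evaluate s at k=10 and k=1: 179200/729 and 4/3; difference 178228/729.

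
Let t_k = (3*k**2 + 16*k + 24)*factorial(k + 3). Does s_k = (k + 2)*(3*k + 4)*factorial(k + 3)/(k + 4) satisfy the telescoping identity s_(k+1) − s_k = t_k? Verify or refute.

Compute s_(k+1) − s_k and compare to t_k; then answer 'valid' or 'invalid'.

Invalid: residual -2*(3*k**3 + 28*k**2 + 85*k + 92)*factorial(k + 3)/((k + 4)*(k + 5)) ≠ 0.

s_(k+1) = (k + 3)*(3*k + 7)*factorial(k + 4)/(k + 5)
s_(k+1) − s_k = (3*k**4 + 37*k**3 + 172*k**2 + 366*k + 296)*factorial(k + 3)/((k + 4)*(k + 5))
(s_(k+1) − s_k) − t_k = -2*(3*k**3 + 28*k**2 + 85*k + 92)*factorial(k + 3)/((k + 4)*(k + 5))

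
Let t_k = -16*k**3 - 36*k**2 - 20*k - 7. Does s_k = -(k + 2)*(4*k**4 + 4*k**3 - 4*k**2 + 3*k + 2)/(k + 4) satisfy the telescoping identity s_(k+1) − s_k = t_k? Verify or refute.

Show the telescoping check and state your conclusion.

Invalid: residual 4*(6*k**4 + 48*k**3 + 84*k**2 + 42*k + 13)/(k**2 + 9*k + 20) ≠ 0.

s_(k+1) = (-4*k**5 - 32*k**4 - 92*k**3 - 119*k**2 - 78*k - 27)/(k + 5)
s_(k+1) − s_k = (-16*k**5 - 156*k**4 - 472*k**3 - 571*k**2 - 295*k - 88)/(k**2 + 9*k + 20)
(s_(k+1) − s_k) − t_k = 4*(6*k**4 + 48*k**3 + 84*k**2 + 42*k + 13)/(k**2 + 9*k + 20)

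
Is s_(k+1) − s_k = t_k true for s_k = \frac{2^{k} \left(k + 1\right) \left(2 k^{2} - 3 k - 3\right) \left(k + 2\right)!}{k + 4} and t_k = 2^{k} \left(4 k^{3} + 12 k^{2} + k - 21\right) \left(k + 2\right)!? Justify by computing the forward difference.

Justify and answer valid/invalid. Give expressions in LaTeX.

s_(k+1) = 2**(k + 1)*(k + 2)*(2*k**2 + k - 4)*factorial(k + 3)/(k + 5)
s_(k+1) − s_k = 2**k*(4*k**5 + 36*k**4 + 105*k**3 + 87*k**2 - 127*k - 177)*factorial(k + 2)/((k + 4)*(k + 5))
(s_(k+1) − s_k) − t_k = -3*2**k*(4*k**4 + 28*k**3 + 47*k**2 - 14*k - 81)*factorial(k + 2)/((k + 4)*(k + 5))

Invalid: residual - \frac{3 \cdot 2^{k} \left(4 k^{4} + 28 k^{3} + 47 k^{2} - 14 k - 81\right) \left(k + 2\right)!}{\left(k + 4\right) \left(k + 5\right)} ≠ 0.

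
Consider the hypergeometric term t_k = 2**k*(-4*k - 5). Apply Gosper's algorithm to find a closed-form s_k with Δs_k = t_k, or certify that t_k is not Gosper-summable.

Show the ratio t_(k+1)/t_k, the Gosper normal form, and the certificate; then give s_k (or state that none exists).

s_k = 2**k*(3 - 4*k)

t_(k+1)/t_k = 2*(4*k + 9)/(4*k + 5).
Normal form (A,B,C) = (2, 1, k + 5/4).
Solve (2)·f(k+1) − (1)·f(k) = k + 5/4.
d = 1 from the (0,0,1) case.
Coefficient equations give f(k) = (4*k - 3)/4.
So s_k = (B(k−1)f/C)·t_k = ((4*k - 3)/(4*k + 5))·t_k = 2**k*(3 - 4*k).
s_(k+1) − s_k = 2**k*(-4*k - 5) = t_k.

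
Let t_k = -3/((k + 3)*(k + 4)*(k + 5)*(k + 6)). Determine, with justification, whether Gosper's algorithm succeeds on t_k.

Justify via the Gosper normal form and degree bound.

The ratio is (k + 3)/(k + 7).
So A=k + 3 and B=k + 7, with C=1.
Key eq: (k + 3)·f(k+1) = (k + 6)·f(k) + (1).
d = 3 from the (1,1,0) case.
Solving with deg f ≤ 3: f(k) = k*(k**2 + 12*k + 47)/180.
So s_k = (B(k−1)f/C)·t_k = (k*(k + 6)*(k**2 + 12*k + 47)/180)·t_k = k*(-k**2 - 12*k - 47)/(60*(k + 3)*(k + 4)*(k + 5)).
Check: Δs_k = -3/(k**4 + 18*k**3 + 119*k**2 + 342*k + 360). ✓

Yes. s_k = k*(-k**2 - 12*k - 47)/(60*(k + 3)*(k + 4)*(k + 5)).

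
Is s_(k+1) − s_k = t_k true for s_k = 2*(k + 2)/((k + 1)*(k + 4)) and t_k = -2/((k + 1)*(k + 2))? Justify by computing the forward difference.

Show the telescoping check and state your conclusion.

s_(k+1) = 2*(k + 3)/((k + 2)*(k + 5))
s_(k+1) − s_k = 2*(-k**2 - 5*k - 8)/(k**4 + 12*k**3 + 49*k**2 + 78*k + 40)
(s_(k+1) − s_k) − t_k = 8*(k + 3)/(k**4 + 12*k**3 + 49*k**2 + 78*k + 40)

Invalid: residual 8*(k + 3)/(k**4 + 12*k**3 + 49*k**2 + 78*k + 40) ≠ 0.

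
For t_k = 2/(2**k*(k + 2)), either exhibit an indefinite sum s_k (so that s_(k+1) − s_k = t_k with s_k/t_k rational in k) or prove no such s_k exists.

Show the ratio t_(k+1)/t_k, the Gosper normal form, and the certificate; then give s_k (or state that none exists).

Compute t_(k+1)/t_k: get (k + 2)/(2*(k + 3)).
Gosper form: A/B · C(k+1)/C(k) with A=k/2 + 1, B=k + 3, C=1.
f must satisfy (k/2 + 1)·f(k+1) − (k + 2)·f(k) = 1.
From deg A=1, deg B=1, deg C=0: d=-1.
deg f ≤ -1 is impossible — no certificate.

no hypergeometric antidifference exists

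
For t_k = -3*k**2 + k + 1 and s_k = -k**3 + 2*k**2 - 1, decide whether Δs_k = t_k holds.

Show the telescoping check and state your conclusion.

s_(k+1) = k*(-k**2 - k + 1)
s_(k+1) − s_k = -3*k**2 + k + 1
(s_(k+1) − s_k) − t_k = 0

valid (s_(k+1) − s_k reduces to t_k)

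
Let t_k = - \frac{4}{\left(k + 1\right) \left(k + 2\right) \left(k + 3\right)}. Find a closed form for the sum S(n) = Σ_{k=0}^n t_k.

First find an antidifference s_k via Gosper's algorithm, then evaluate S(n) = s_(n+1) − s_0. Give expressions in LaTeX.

S(n) = \frac{- n^{2} - 5 n - 4}{n^{2} + 5 n + 6}

r(k) = (k + 1)/(k + 4) after simplifying.
A = k + 1, B = k + 4, C = 1.
Key eq: (k + 1)·f(k+1) = (k + 3)·f(k) + (1).
Degrees (1,1,0) ⇒ d ≤ 2.
Match coefficients ⇒ f(k) = k*(k + 3)/4.
Then R = B(k−1)f/C = k*(k + 3)**2/4, so s_k = R(k)·t_k = k*(-k - 3)/((k + 1)*(k + 2)).
Check: Δs_k = -4/(k**3 + 6*k**2 + 11*k + 6). ✓
Evaluate: s_(n+1) = (-n**2 - 5*n - 4)/(n**2 + 5*n + 6); subtract s_(0) = 0 ⇒ S(n) = (-n**2 - 5*n - 4)/(n**2 + 5*n + 6).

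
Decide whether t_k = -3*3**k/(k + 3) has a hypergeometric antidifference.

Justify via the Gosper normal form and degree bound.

No — negative degree bound, so no certificate f.

Step 1: r(k) = 3*(k + 3)/(k + 4).
So A=3*k + 9 and B=k + 4, with C=1.
f must satisfy (3*k + 9)·f(k+1) − (k + 3)·f(k) = 1.
d = -1 from the (1,1,0) case.
d = -1 < 0 ⇒ no nonzero polynomial f; not summable.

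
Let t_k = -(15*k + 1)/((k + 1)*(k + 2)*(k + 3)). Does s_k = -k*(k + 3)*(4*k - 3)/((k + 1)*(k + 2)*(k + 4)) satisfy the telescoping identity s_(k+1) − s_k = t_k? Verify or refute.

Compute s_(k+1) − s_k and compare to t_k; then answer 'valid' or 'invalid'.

Invalid: residual 2*(-2*k**3 + 3*k**2 + 35*k + 2)/(k**5 + 15*k**4 + 85*k**3 + 225*k**2 + 274*k + 120) ≠ 0.

s_(k+1) = -(k + 1)*(k + 4)*(4*k + 1)/((k + 2)*(k + 3)*(k + 5))
s_(k+1) − s_k = (-19*k**3 - 130*k**2 - 239*k - 16)/(k**5 + 15*k**4 + 85*k**3 + 225*k**2 + 274*k + 120)
(s_(k+1) − s_k) − t_k = 2*(-2*k**3 + 3*k**2 + 35*k + 2)/(k**5 + 15*k**4 + 85*k**3 + 225*k**2 + 274*k + 120)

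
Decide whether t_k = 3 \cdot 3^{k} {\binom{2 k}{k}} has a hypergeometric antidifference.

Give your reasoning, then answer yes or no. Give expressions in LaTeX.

No — negative degree bound, so no certificate f.

Compute t_(k+1)/t_k: get 6*(2*k + 1)/(k + 1).
Gosper form: A/B · C(k+1)/C(k) with A=12*k + 6, B=k + 1, C=1.
Key eq: (12*k + 6)·f(k+1) = (k)·f(k) + (1).
d = -1 from the (1,1,0) case.
Bound -1 < 0, so the key equation has no polynomial solution.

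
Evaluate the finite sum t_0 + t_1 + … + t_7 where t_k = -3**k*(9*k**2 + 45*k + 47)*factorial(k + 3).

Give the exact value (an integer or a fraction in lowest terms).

Σ = -6547353119994

r(k) = 3*(9*k**3 + 99*k**2 + 353*k + 404)/(9*k**2 + 45*k + 47) after simplifying.
A = 3*k + 12, B = 1, C = k**2 + 5*k + 47/9.
Need (3*k + 12)·f(k+1) − (1)·f(k) = k**2 + 5*k + 47/9.
Degrees (1,0,2) ⇒ d ≤ 1.
Match coefficients ⇒ f(k) = (3*k + 1)/9.
Get s_k = R·t_k = -3**k*(3*k + 1)*factorial(k + 3) with R(k) = B(k−1)f(k)/C(k) = (3*k + 1)/(9*k**2 + 45*k + 47).
Check: Δs_k = -3**k*(9*k**2 + 45*k + 47)*factorial(k + 3). ✓
Σ_(k=0)^(7) t_k = s_(8) − s_(0) = -6547353120000 − (-6) = -6547353119994.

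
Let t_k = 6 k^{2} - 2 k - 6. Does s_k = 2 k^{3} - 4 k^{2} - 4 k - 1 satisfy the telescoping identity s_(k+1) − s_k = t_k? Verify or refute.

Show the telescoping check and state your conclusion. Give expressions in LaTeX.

s_(k+1) = 2*k**3 + 2*k**2 - 6*k - 7
s_(k+1) − s_k = 6*k**2 - 2*k - 6
(s_(k+1) − s_k) − t_k = 0

Valid: the claim telescopes to t_k.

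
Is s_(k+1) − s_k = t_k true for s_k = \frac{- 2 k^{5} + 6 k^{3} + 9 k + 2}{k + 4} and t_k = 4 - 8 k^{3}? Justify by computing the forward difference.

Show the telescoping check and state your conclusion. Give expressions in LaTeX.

s_(k+1) = (9*k - 2*(k + 1)**5 + 6*(k + 1)**3 + 11)/(k + 5)
s_(k+1) − s_k = 2*(-4*k**5 - 30*k**4 - 44*k**3 + 18*k + 25)/(k**2 + 9*k + 20)
(s_(k+1) − s_k) − t_k = 2*(6*k**4 + 36*k**3 - 2*k**2 - 15)/(k**2 + 9*k + 20)

Invalid: residual \frac{2 \left(6 k^{4} + 36 k^{3} - 2 k^{2} - 15\right)}{k^{2} + 9 k + 20} ≠ 0.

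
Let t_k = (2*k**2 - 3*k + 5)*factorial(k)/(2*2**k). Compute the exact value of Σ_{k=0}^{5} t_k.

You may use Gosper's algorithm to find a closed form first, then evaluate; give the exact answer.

Σ = 417/4

Step 1: r(k) = (k + 1)*(-3*k + 2*(k + 1)**2 + 2)/(2*(2*k**2 - 3*k + 5)).
So A=k/2 + 1/2 and B=1, with C=k**2 - 3*k/2 + 5/2.
f must satisfy (k/2 + 1/2)·f(k+1) − (1)·f(k) = k**2 - 3*k/2 + 5/2.
d = 1 from the (1,0,2) case.
Solve for f: f(k) = 2*k - 3 (degree 1 ≤ 1).
So s_k = (B(k−1)f/C)·t_k = (2*(2*k - 3)/(2*k**2 - 3*k + 5))·t_k = (2*k - 3)*factorial(k)/2**k.
Check: Δs_k = (2*k**2 - 3*k + 5)*factorial(k)/(2*2**k). ✓
Telescoping: Σ = s_(6) − s_(0) = 405/4 − (-3) = 417/4.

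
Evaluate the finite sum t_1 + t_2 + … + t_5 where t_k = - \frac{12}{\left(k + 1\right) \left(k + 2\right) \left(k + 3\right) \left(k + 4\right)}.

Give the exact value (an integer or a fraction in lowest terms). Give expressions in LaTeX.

Σ = -10/63

Step 1: r(k) = (k + 1)/(k + 5).
Normal form (A,B,C) = (k + 1, k + 5, 1).
Need (k + 1)·f(k+1) − (k + 4)·f(k) = 1.
deg f ≤ 3 (via 1,1,0).
A polynomial solution: f(k) = k*(k**2 + 6*k + 11)/18.
Get s_k = R·t_k = 2*k*(-k**2 - 6*k - 11)/(3*(k + 1)*(k + 2)*(k + 3)) with R(k) = B(k−1)f(k)/C(k) = k*(k + 4)*(k**2 + 6*k + 11)/18.
Δs = -12/(k**4 + 10*k**3 + 35*k**2 + 50*k + 24), as required.
Σ_(k=1)^(5) t_k = s_(6) − s_(1) = -83/126 − (-1/2) = -10/63.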